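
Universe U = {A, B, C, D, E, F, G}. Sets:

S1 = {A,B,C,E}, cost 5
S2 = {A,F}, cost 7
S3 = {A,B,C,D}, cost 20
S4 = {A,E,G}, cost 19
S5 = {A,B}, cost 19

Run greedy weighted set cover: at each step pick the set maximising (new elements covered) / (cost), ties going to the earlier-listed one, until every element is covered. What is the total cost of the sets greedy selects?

51

Pick 1: S1 adds 4 new (A, B, C, E) at cost 5 (ratio 4/5).
Pick 2: S2 adds 1 new (F) at cost 7 (ratio 1/7).
Pick 3: S4 adds 1 new (G) at cost 19 (ratio 1/19).
Pick 4: S3 adds 1 new (D) at cost 20 (ratio 1/20).
Greedy total cost: 5 + 7 + 19 + 20 = 51. (The true optimum is 46, so greedy overshoots here.)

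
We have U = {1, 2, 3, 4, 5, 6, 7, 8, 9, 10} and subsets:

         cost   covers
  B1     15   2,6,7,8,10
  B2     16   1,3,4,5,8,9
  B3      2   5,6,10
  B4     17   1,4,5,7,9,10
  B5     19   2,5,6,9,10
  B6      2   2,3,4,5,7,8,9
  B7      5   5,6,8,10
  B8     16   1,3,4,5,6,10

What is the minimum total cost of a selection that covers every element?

18

B6, B8 cover every element at cost 2 + 16 = 18.
Any cover uses at least 2 sets; among all covering selections none totals below 18.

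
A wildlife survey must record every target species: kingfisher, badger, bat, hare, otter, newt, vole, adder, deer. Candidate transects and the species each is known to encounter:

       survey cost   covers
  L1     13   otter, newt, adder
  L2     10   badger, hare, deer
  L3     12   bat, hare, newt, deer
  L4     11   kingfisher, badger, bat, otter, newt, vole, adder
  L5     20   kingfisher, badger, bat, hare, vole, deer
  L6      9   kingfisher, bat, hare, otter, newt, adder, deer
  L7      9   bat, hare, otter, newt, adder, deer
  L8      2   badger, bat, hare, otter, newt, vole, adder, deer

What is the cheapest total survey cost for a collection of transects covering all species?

11

L6, L8 cover every species at survey cost 9 + 2 = 11.
Any cover uses at least 2 transects; among all covering selections none totals below 11.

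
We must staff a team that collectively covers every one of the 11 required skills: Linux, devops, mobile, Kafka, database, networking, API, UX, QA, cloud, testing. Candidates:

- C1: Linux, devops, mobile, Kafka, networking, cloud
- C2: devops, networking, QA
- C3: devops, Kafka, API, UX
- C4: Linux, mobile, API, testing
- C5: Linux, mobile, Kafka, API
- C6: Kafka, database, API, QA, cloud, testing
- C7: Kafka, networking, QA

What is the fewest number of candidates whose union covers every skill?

3

C1, C3, C6 together cover {Linux, devops, mobile, Kafka, database, networking, API, UX, QA, cloud, testing} — every skill.
No 2 of the 7 candidates cover everything (all 21 pairs fall short), so 3 is minimum.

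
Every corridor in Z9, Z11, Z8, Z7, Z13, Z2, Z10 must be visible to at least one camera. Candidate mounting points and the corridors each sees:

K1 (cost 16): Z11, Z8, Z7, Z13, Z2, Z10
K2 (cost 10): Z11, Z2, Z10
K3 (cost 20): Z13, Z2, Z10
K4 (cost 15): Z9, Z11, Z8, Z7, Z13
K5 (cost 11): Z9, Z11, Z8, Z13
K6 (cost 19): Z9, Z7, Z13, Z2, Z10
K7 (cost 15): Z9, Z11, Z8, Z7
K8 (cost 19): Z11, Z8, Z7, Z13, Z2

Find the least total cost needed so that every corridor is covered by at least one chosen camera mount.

25

K2, K4 cover every corridor at cost 10 + 15 = 25.
Any cover uses at least 2 camera mounts; among all covering selections none totals below 25.
Greedy by coverage-per-cost would pick K1, K5 for 27 — worse than the optimum 25.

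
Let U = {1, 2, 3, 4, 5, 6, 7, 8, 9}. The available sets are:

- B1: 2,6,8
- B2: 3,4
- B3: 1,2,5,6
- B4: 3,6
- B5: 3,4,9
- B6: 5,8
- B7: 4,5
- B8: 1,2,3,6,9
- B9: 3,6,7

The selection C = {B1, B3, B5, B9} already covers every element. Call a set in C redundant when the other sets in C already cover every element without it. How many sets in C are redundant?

Drop B1: 8 uncovered — not redundant.
Drop B3: 1, 5 uncovered — not redundant.
Drop B5: 4, 9 uncovered — not redundant.
Drop B9: 7 uncovered — not redundant.
None of the sets in C is redundant.

0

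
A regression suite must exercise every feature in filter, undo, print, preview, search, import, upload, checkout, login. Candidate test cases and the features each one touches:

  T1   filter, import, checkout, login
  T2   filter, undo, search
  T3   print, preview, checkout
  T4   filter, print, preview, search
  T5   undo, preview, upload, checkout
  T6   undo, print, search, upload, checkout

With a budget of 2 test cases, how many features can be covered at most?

Choosing T1, T6 covers {filter, undo, print, search, import, upload, checkout, login} — 8 features.
No choice of 2 test cases does better; here preview is left uncovered.

8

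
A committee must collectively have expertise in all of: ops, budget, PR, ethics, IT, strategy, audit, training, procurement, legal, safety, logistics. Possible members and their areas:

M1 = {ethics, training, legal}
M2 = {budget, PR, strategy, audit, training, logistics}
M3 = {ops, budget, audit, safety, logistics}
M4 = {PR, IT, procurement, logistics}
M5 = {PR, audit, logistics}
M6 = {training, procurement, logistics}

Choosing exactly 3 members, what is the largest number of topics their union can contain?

Choosing M1, M3, M4 covers {ops, budget, PR, ethics, IT, audit, training, procurement, legal, safety, logistics} — 11 topics.
No choice of 3 members does better; here strategy is left uncovered.

11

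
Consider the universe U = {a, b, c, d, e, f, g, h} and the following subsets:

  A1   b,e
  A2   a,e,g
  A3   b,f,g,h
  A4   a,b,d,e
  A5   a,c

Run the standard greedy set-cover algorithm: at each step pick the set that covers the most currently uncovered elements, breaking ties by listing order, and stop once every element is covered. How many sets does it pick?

Pick 1: A3 covers 4 new elements (b, f, g, h).
Pick 2: A4 covers 3 new elements (a, d, e).
Pick 3: A5 covers 1 new elements (c).
Greedy uses 3 sets.

3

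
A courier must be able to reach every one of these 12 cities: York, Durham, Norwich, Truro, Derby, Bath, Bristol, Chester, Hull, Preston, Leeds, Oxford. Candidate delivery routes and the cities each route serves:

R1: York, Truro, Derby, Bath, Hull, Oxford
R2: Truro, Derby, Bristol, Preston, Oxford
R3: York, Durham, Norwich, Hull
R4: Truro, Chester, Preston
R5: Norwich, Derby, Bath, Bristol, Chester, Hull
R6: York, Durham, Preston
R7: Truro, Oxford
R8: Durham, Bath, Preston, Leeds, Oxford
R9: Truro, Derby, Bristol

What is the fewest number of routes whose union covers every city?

R1, R5, R8 together cover {York, Durham, Norwich, Truro, Derby, Bath, Bristol, Chester, Hull, Preston, Leeds, Oxford} — every city.
No 2 of the 9 routes cover everything (all 36 pairs fall short), so 3 is minimum.

3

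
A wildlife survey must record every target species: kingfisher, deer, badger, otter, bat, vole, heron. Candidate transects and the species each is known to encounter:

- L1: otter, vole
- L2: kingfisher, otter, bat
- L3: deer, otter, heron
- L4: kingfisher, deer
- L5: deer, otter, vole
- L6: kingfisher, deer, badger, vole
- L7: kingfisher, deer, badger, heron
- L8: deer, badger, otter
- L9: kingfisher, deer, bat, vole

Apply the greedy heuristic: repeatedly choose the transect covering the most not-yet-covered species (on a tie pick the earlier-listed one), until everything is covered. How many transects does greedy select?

3

Pick 1: L6 covers 4 new species (kingfisher, deer, badger, vole).
Pick 2: L2 covers 2 new species (otter, bat).
Pick 3: L3 covers 1 new species (heron).
Greedy uses 3 transects.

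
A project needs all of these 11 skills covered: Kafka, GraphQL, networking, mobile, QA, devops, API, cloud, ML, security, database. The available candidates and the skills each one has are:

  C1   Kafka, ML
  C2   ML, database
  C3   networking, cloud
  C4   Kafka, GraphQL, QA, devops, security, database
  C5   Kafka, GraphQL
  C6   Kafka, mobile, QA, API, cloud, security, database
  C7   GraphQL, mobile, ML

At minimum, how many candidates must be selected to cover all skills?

C1, C3, C4, C6 together cover {Kafka, GraphQL, networking, mobile, QA, devops, API, cloud, ML, security, database} — every skill.
No 3 of the 7 candidates cover everything (all 35 triples fall short), so 4 is minimum.

4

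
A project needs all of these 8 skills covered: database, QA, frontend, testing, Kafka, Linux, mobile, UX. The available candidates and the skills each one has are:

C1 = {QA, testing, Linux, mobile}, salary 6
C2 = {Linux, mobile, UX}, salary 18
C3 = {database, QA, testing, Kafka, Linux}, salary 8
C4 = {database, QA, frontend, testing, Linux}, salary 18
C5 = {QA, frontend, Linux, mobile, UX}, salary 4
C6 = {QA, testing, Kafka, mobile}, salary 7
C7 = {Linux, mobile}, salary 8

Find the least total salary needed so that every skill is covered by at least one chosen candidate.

12

C3, C5 cover every skill at salary 8 + 4 = 12.
Any cover uses at least 2 candidates; among all covering selections none totals below 12.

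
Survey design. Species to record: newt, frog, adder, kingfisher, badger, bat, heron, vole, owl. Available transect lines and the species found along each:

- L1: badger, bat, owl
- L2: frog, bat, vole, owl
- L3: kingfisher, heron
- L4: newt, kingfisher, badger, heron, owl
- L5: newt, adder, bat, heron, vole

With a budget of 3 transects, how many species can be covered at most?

Choosing L2, L4, L5 covers {newt, frog, adder, kingfisher, badger, bat, heron, vole, owl} — 9 species.
That is all 9 species.

9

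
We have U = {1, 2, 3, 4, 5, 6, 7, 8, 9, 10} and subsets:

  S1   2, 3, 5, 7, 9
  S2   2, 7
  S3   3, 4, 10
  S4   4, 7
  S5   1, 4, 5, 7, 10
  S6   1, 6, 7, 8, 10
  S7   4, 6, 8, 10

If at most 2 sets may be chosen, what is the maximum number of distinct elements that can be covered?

9

Choosing S1, S6 covers {1, 2, 3, 5, 6, 7, 8, 9, 10} — 9 elements.
No choice of 2 sets does better; here 4 is left uncovered.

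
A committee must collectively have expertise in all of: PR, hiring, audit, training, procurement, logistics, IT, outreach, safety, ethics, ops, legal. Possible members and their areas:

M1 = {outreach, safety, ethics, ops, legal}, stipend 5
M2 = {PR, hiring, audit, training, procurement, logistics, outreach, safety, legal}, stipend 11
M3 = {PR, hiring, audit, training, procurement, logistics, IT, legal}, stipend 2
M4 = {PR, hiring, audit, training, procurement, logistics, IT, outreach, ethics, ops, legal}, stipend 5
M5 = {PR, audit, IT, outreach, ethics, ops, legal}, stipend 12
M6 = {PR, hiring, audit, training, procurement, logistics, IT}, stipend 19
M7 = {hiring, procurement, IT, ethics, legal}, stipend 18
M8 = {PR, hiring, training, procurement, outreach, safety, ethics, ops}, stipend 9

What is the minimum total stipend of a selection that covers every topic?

7

M1, M3 cover every topic at stipend 5 + 2 = 7.
Any cover uses at least 2 members; among all covering selections none totals below 7.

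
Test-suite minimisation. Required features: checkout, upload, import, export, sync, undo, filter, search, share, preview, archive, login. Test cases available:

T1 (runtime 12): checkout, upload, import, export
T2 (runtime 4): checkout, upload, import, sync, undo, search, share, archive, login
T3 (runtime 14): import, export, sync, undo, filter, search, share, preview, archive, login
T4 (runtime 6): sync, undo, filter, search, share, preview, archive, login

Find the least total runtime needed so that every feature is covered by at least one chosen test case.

18

T1, T4 cover every feature at runtime 12 + 6 = 18.
Any cover uses at least 2 test cases; among all covering selections none totals below 18.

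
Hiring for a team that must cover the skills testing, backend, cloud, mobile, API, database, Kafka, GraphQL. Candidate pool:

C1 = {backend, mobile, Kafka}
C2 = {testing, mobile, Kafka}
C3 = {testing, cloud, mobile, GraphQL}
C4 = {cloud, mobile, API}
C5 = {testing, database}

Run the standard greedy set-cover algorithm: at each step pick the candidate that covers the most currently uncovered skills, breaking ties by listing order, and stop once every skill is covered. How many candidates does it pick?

Pick 1: C3 covers 4 new skills (testing, cloud, mobile, GraphQL).
Pick 2: C1 covers 2 new skills (backend, Kafka).
Pick 3: C4 covers 1 new skills (API).
Pick 4: C5 covers 1 new skills (database).
Greedy uses 4 candidates.

4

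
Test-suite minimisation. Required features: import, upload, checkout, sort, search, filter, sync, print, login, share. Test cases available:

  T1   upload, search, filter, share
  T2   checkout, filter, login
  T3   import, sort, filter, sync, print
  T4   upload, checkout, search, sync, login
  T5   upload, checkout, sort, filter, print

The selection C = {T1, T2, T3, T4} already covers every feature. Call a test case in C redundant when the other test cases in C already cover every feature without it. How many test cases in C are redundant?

Drop T1: share uncovered — not redundant.
Drop T2: the rest still cover every feature — redundant.
Drop T3: import, sort, print uncovered — not redundant.
Drop T4: the rest still cover every feature — redundant.
2 redundant: T2, T4.

2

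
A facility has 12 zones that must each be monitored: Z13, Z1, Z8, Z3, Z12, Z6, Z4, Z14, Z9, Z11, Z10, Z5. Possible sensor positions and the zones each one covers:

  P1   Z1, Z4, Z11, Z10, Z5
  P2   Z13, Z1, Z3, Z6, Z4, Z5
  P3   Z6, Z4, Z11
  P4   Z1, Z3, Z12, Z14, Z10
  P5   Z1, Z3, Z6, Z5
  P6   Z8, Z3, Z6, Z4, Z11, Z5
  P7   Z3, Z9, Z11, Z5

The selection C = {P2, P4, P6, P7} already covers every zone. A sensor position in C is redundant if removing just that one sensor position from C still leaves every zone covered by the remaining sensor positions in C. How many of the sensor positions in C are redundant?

Drop P2: Z13 uncovered — not redundant.
Drop P4: Z12, Z14, Z10 uncovered — not redundant.
Drop P6: Z8 uncovered — not redundant.
Drop P7: Z9 uncovered — not redundant.
None of the sensor positions in C is redundant.

0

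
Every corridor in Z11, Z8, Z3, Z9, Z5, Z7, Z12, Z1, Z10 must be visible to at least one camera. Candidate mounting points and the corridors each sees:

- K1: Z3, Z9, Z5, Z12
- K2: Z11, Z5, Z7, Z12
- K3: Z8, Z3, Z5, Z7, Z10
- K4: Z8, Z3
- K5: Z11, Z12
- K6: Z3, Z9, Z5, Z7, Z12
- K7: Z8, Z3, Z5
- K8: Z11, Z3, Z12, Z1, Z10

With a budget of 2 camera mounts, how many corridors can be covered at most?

Choosing K3, K8 covers {Z11, Z8, Z3, Z5, Z7, Z12, Z1, Z10} — 8 corridors.
No choice of 2 camera mounts does better; here Z9 is left uncovered.

8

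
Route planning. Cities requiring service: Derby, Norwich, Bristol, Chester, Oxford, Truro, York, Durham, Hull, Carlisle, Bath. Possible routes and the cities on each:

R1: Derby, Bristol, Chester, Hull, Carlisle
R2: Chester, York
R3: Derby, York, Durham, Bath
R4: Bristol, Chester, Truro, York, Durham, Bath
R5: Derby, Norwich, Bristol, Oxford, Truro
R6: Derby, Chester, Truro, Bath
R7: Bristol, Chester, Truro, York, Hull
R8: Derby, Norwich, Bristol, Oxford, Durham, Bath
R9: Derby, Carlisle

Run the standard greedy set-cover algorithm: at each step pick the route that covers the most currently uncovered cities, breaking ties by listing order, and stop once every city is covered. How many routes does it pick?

Pick 1: R4 covers 6 new cities (Bristol, Chester, Truro, York, Durham, Bath).
Pick 2: R1 covers 3 new cities (Derby, Hull, Carlisle).
Pick 3: R5 covers 2 new cities (Norwich, Oxford).
Greedy uses 3 routes.

3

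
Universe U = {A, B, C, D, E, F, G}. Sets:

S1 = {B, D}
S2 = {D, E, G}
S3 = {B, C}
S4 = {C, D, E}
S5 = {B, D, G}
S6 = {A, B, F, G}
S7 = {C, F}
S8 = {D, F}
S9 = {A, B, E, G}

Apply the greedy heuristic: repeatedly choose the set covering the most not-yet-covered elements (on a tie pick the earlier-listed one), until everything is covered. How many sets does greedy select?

Pick 1: S6 covers 4 new elements (A, B, F, G).
Pick 2: S4 covers 3 new elements (C, D, E).
Greedy uses 2 sets.

2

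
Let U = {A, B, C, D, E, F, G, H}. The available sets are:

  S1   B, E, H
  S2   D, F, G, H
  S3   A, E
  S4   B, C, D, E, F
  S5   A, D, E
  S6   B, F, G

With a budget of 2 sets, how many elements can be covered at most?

Choosing S2, S4 covers {B, C, D, E, F, G, H} — 7 elements.
No choice of 2 sets does better; here A is left uncovered.

7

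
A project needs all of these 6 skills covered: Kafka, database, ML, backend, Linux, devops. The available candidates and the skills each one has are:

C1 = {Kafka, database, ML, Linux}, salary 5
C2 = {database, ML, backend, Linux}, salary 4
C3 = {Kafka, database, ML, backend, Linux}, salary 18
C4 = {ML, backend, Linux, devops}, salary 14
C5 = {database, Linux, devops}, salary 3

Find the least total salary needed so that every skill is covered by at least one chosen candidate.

12

C1, C2, C5 cover every skill at salary 5 + 4 + 3 = 12.
Any cover uses at least 2 candidates; among all covering selections none totals below 12.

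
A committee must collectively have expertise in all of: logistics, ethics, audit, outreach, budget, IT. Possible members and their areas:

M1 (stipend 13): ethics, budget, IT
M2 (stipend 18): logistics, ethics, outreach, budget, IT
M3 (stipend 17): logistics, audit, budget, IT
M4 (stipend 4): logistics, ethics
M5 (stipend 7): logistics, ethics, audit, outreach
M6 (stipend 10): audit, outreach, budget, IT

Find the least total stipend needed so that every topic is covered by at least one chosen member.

M4, M6 cover every topic at stipend 4 + 10 = 14.
Any cover uses at least 2 members; among all covering selections none totals below 14.
Greedy by coverage-per-stipend would pick M5, M6 for 17 — worse than the optimum 14.

14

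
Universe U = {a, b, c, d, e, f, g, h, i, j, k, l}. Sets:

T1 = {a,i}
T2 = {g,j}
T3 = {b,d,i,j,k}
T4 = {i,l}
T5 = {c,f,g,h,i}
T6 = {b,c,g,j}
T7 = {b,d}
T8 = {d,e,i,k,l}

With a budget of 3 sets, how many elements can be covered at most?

Choosing T3, T5, T8 covers {b, c, d, e, f, g, h, i, j, k, l} — 11 elements.
No choice of 3 sets does better; here a is left uncovered.

11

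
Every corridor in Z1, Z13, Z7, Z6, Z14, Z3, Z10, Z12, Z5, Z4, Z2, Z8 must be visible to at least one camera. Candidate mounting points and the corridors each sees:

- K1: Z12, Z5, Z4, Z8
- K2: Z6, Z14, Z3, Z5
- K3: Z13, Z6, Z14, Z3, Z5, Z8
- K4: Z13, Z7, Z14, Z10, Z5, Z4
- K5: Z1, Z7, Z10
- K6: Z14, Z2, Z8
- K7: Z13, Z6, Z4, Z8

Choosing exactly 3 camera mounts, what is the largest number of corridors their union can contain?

11

Choosing K1, K3, K5 covers {Z1, Z13, Z7, Z6, Z14, Z3, Z10, Z12, Z5, Z4, Z8} — 11 corridors.
No choice of 3 camera mounts does better; here Z2 is left uncovered.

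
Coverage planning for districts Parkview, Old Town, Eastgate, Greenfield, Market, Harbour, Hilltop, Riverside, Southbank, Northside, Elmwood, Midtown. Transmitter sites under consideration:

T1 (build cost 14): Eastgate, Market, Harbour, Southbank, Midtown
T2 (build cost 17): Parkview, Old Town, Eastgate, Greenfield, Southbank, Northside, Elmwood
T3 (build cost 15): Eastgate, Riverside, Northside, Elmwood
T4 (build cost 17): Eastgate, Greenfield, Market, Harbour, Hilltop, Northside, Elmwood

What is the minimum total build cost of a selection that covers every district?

T1, T2, T3, T4 cover every district at build cost 14 + 17 + 15 + 17 = 63.
Any cover uses at least 4 transmitter sites; among all covering selections none totals below 63.

63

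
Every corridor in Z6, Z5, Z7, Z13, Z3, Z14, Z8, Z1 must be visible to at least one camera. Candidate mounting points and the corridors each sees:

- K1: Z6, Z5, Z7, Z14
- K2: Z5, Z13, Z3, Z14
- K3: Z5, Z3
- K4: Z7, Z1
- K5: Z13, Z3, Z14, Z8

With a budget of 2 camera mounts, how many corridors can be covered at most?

7

Choosing K1, K5 covers {Z6, Z5, Z7, Z13, Z3, Z14, Z8} — 7 corridors.
No choice of 2 camera mounts does better; here Z1 is left uncovered.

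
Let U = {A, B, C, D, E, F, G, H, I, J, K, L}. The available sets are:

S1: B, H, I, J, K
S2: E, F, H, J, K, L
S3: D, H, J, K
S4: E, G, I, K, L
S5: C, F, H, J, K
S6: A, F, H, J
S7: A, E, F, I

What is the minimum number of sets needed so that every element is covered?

S1, S3, S4, S5, S6 together cover {A, B, C, D, E, F, G, H, I, J, K, L} — every element.
No 4 of the 7 sets cover everything (all 35 size-4 selections fall short), so 5 is minimum.

5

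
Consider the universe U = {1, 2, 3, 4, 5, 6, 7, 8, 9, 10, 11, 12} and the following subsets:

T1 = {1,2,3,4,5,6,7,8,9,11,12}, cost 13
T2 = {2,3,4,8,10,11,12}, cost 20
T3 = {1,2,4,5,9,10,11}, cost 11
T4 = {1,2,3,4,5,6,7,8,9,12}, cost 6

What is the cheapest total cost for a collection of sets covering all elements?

17

T3, T4 cover every element at cost 11 + 6 = 17.
Any cover uses at least 2 sets; among all covering selections none totals below 17.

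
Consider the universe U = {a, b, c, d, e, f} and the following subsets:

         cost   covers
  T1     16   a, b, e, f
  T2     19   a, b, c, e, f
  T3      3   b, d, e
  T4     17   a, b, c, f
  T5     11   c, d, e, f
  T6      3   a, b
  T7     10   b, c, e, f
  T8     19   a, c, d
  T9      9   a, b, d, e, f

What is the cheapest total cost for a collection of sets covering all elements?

T5, T6 cover every element at cost 11 + 3 = 14.
Any cover uses at least 2 sets; among all covering selections none totals below 14.

14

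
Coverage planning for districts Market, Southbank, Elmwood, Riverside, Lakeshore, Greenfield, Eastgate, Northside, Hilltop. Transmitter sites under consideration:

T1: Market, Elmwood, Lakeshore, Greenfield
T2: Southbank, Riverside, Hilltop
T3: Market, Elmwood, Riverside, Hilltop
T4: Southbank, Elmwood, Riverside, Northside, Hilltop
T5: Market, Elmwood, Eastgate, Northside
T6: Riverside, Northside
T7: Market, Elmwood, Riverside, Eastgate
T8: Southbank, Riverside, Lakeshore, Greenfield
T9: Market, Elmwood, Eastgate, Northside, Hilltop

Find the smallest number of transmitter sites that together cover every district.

T8, T9 together cover {Market, Southbank, Elmwood, Riverside, Lakeshore, Greenfield, Eastgate, Northside, Hilltop} — every district.
No single transmitter site contains all 9 districts, so 2 is optimal.
Greedy (largest uncovered first) would take T4, T1, T5 — 3 transmitter sites — but 2 suffice.

2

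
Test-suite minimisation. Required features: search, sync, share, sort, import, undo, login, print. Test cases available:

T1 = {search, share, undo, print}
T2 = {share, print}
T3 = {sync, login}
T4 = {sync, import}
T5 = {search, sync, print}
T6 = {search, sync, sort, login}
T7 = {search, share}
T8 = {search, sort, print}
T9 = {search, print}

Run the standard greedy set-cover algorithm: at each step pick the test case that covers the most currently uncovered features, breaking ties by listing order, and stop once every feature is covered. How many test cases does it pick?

3

Pick 1: T1 covers 4 new features (search, share, undo, print).
Pick 2: T6 covers 3 new features (sync, sort, login).
Pick 3: T4 covers 1 new features (import).
Greedy uses 3 test cases.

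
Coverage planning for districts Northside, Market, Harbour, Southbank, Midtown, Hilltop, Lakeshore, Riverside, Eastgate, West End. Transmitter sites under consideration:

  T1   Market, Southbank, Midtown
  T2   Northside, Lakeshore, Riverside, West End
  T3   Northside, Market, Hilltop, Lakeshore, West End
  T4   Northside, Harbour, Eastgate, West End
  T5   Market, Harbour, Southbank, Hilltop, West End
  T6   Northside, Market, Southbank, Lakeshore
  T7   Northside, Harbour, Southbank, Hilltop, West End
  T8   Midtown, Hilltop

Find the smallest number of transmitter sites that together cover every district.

4

T1, T2, T3, T4 together cover {Northside, Market, Harbour, Southbank, Midtown, Hilltop, Lakeshore, Riverside, Eastgate, West End} — every district.
No 3 of the 8 transmitter sites cover everything (all 56 triples fall short), so 4 is minimum.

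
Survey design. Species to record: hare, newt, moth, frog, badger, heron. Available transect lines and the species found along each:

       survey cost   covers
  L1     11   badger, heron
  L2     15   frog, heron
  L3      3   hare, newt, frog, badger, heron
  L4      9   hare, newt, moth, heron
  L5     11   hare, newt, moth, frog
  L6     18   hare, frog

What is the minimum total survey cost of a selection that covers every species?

12

L3, L4 cover every species at survey cost 3 + 9 = 12.
Any cover uses at least 2 transects; among all covering selections none totals below 12.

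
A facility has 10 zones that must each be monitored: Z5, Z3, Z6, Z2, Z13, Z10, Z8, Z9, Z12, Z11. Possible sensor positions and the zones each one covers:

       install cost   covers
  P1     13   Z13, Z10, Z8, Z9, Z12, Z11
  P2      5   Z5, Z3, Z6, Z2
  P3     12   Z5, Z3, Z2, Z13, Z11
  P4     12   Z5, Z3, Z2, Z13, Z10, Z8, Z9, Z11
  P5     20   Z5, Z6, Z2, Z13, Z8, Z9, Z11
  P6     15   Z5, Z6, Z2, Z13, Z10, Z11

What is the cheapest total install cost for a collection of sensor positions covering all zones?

18

P1, P2 cover every zone at install cost 13 + 5 = 18.
Any cover uses at least 2 sensor positions; among all covering selections none totals below 18.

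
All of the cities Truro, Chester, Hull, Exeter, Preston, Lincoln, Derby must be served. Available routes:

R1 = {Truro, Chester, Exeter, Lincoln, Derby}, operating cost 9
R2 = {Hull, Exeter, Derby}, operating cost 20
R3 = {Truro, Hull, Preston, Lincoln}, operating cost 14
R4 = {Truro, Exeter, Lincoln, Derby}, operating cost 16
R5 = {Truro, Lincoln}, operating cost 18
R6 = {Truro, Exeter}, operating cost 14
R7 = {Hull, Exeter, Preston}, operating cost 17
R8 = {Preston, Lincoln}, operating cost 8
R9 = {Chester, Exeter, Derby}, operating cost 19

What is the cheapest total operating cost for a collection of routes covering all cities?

R1, R3 cover every city at operating cost 9 + 14 = 23.
Any cover uses at least 2 routes; among all covering selections none totals below 23.

23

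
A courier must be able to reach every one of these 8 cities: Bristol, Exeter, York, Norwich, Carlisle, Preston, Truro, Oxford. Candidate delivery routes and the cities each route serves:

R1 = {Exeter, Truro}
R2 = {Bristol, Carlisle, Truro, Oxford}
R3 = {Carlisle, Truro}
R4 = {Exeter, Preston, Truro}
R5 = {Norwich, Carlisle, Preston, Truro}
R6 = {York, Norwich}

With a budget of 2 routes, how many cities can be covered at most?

Choosing R2, R4 covers {Bristol, Exeter, Carlisle, Preston, Truro, Oxford} — 6 cities.
No choice of 2 routes does better; here York, Norwich are left uncovered.

6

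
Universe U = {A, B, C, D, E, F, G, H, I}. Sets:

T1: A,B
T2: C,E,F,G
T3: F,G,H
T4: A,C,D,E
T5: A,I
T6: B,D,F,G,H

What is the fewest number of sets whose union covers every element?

3

T2, T5, T6 together cover {A, B, C, D, E, F, G, H, I} — every element.
No 2 of the 6 sets cover everything (all 15 pairs fall short), so 3 is minimum.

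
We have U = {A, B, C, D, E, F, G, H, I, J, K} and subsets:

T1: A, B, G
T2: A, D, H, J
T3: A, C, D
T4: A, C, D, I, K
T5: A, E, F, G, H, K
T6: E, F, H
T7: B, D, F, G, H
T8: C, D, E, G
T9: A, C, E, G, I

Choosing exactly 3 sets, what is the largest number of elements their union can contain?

10

Choosing T1, T4, T5 covers {A, B, C, D, E, F, G, H, I, K} — 10 elements.
No choice of 3 sets does better; here J is left uncovered.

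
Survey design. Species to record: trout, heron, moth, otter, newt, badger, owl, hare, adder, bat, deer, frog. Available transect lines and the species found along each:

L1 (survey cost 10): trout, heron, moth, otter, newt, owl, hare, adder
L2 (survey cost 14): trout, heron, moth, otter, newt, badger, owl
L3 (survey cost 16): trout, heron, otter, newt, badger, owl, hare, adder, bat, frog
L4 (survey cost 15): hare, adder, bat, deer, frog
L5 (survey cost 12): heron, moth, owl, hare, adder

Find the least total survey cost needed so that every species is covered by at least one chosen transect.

29

L2, L4 cover every species at survey cost 14 + 15 = 29.
Any cover uses at least 2 transects; among all covering selections none totals below 29.
Greedy by coverage-per-survey cost would pick L1, L4, L2 for 39 — worse than the optimum 29.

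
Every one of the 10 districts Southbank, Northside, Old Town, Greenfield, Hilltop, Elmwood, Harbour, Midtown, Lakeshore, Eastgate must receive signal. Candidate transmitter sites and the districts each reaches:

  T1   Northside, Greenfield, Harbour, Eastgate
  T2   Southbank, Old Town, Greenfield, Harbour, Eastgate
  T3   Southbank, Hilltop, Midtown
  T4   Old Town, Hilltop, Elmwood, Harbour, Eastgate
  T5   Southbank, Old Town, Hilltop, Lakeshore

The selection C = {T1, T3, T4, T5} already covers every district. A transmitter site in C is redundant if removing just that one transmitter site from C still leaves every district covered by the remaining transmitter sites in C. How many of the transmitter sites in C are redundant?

0

Drop T1: Northside, Greenfield uncovered — not redundant.
Drop T3: Midtown uncovered — not redundant.
Drop T4: Elmwood uncovered — not redundant.
Drop T5: Lakeshore uncovered — not redundant.
None of the transmitter sites in C is redundant.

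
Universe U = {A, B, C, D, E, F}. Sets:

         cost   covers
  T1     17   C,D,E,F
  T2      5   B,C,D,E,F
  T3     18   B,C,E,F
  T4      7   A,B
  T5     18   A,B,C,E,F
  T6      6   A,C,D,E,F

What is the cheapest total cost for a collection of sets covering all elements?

11

T2, T6 cover every element at cost 5 + 6 = 11.
Any cover uses at least 2 sets; among all covering selections none totals below 11.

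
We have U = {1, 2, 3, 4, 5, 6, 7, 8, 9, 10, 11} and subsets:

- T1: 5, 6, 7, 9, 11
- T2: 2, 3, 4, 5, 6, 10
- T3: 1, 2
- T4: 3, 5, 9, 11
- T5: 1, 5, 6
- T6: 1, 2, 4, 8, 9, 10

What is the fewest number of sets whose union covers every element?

3

T1, T2, T6 together cover {1, 2, 3, 4, 5, 6, 7, 8, 9, 10, 11} — every element.
No 2 of the 6 sets cover everything (all 15 pairs fall short), so 3 is minimum.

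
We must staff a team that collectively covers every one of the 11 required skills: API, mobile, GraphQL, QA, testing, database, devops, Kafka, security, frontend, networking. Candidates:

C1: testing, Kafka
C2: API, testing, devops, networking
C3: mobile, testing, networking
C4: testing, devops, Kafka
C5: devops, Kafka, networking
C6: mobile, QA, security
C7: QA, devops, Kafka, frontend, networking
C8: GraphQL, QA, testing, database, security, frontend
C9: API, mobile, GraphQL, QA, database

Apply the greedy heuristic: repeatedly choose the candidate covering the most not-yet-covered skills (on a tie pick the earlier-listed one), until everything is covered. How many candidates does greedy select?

Pick 1: C8 covers 6 new skills (GraphQL, QA, testing, database, security, frontend).
Pick 2: C2 covers 3 new skills (API, devops, networking).
Pick 3: C1 covers 1 new skills (Kafka).
Pick 4: C3 covers 1 new skills (mobile).
Greedy uses 4 candidates. (The true minimum is 3.)

4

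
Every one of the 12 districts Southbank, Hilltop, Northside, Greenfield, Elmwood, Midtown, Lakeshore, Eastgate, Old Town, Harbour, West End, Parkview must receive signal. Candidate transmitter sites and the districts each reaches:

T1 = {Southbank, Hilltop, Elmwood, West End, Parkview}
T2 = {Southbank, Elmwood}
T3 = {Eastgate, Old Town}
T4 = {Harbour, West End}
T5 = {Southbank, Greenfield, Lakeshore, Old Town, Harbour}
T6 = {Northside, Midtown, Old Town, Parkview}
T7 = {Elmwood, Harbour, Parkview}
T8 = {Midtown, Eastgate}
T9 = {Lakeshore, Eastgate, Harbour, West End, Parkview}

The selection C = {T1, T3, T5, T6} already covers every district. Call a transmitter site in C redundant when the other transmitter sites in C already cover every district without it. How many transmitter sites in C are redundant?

0

Drop T1: Hilltop, Elmwood, West End uncovered — not redundant.
Drop T3: Eastgate uncovered — not redundant.
Drop T5: Greenfield, Lakeshore, Harbour uncovered — not redundant.
Drop T6: Northside, Midtown uncovered — not redundant.
None of the transmitter sites in C is redundant.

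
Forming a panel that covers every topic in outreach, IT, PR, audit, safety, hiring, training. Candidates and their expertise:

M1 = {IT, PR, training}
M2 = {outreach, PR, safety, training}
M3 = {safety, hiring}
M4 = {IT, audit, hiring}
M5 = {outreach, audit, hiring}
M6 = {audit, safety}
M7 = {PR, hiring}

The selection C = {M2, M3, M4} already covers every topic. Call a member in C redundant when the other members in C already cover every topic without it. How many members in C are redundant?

1

Drop M2: outreach, PR, training uncovered — not redundant.
Drop M3: the rest still cover every topic — redundant.
Drop M4: IT, audit uncovered — not redundant.
1 redundant: M3.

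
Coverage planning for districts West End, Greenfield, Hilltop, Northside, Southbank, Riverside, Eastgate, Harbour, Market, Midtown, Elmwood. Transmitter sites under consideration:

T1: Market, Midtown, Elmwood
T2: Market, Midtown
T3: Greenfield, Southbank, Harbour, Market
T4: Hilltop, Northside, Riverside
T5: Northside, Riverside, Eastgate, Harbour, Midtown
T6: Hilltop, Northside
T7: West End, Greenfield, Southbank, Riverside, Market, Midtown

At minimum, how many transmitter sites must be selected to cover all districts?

T1, T4, T5, T7 together cover {West End, Greenfield, Hilltop, Northside, Southbank, Riverside, Eastgate, Harbour, Market, Midtown, Elmwood} — every district.
No 3 of the 7 transmitter sites cover everything (all 35 triples fall short), so 4 is minimum.

4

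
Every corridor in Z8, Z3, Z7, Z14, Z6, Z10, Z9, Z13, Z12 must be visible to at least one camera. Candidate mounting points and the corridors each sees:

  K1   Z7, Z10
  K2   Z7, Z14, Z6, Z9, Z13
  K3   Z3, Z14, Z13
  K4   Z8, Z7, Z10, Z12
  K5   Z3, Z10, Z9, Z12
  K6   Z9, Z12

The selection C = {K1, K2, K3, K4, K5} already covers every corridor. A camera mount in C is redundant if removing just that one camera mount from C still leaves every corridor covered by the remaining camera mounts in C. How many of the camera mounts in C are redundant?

Drop K1: the rest still cover every corridor — redundant.
Drop K2: Z6 uncovered — not redundant.
Drop K3: the rest still cover every corridor — redundant.
Drop K4: Z8 uncovered — not redundant.
Drop K5: the rest still cover every corridor — redundant.
3 redundant: K1, K3, K5.

3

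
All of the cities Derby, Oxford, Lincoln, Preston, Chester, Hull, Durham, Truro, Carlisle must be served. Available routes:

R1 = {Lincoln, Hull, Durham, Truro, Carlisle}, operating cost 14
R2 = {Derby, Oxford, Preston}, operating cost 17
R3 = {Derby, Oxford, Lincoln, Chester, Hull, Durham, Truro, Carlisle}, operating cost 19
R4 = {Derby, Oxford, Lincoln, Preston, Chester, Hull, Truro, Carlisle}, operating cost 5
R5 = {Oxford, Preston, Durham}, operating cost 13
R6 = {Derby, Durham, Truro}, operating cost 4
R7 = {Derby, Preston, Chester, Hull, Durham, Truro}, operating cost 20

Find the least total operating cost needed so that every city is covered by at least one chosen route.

R4, R6 cover every city at operating cost 5 + 4 = 9.
Any cover uses at least 2 routes; among all covering selections none totals below 9.

9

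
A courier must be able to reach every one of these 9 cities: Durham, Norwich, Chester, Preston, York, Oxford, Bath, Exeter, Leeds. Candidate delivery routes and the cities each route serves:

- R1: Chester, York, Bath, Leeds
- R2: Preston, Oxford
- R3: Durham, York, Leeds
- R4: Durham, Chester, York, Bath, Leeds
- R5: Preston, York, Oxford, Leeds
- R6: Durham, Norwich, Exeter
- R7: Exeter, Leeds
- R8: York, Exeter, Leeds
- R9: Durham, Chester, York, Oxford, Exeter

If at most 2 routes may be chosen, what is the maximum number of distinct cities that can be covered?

Choosing R1, R6 covers {Durham, Norwich, Chester, York, Bath, Exeter, Leeds} — 7 cities.
No choice of 2 routes does better; here Preston, Oxford are left uncovered.

7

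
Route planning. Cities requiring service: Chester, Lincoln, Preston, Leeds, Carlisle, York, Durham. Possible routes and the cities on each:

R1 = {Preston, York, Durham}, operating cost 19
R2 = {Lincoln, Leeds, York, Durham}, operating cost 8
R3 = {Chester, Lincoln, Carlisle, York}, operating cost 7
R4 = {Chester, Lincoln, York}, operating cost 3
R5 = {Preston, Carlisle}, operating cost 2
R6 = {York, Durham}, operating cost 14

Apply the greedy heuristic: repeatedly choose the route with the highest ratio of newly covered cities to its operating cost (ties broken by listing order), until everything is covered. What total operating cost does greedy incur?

Pick 1: R4 adds 3 new (Chester, Lincoln, York) at operating cost 3 (ratio 3/3).
Pick 2: R5 adds 2 new (Preston, Carlisle) at operating cost 2 (ratio 2/2).
Pick 3: R2 adds 2 new (Leeds, Durham) at operating cost 8 (ratio 2/8).
Greedy total operating cost: 3 + 2 + 8 = 13.

13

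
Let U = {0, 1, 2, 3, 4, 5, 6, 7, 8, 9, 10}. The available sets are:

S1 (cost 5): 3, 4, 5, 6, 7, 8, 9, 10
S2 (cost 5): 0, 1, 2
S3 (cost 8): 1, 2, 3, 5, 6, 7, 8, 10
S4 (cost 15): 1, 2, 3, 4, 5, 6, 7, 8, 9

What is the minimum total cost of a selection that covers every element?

10

S1, S2 cover every element at cost 5 + 5 = 10.
Any cover uses at least 2 sets; among all covering selections none totals below 10.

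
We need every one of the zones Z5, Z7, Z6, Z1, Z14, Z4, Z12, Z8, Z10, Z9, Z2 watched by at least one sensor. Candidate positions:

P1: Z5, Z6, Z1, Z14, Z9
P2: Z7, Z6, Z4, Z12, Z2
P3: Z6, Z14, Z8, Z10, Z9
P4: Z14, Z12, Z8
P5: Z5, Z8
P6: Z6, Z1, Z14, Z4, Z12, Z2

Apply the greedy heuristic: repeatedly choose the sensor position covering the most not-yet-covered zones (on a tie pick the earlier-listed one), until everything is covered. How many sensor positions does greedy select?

Pick 1: P6 covers 6 new zones (Z6, Z1, Z14, Z4, Z12, Z2).
Pick 2: P3 covers 3 new zones (Z8, Z10, Z9).
Pick 3: P1 covers 1 new zones (Z5).
Pick 4: P2 covers 1 new zones (Z7).
Greedy uses 4 sensor positions. (The true minimum is 3.)

4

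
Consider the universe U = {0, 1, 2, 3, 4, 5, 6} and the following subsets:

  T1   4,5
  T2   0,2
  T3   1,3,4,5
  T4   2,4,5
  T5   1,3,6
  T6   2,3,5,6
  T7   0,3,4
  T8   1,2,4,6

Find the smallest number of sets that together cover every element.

T1, T2, T5 together cover {0, 1, 2, 3, 4, 5, 6} — every element.
No 2 of the 8 sets cover everything (all 28 pairs fall short), so 3 is minimum.

3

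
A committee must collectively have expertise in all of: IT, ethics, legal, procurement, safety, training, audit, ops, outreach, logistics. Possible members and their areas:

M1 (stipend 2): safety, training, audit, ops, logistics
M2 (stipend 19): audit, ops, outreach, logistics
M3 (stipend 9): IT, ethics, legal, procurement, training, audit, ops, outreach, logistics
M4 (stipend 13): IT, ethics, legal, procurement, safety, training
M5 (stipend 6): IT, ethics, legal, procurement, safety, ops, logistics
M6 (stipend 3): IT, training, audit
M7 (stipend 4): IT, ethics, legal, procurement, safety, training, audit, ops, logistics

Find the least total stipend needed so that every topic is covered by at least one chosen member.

M1, M3 cover every topic at stipend 2 + 9 = 11.
Any cover uses at least 2 members; among all covering selections none totals below 11.
Greedy by coverage-per-stipend would pick M1, M7, M3 for 15 — worse than the optimum 11.

11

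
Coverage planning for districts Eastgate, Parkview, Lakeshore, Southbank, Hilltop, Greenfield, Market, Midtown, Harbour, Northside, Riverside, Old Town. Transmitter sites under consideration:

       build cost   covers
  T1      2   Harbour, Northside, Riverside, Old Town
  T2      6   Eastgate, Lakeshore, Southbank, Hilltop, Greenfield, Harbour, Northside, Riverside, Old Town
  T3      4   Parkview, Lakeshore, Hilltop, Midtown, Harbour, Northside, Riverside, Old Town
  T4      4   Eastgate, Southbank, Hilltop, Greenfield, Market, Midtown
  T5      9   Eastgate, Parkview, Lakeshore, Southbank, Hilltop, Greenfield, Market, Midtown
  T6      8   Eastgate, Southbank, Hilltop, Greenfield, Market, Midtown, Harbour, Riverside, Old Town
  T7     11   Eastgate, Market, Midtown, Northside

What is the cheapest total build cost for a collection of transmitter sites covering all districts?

8

T3, T4 cover every district at build cost 4 + 4 = 8.
Any cover uses at least 2 transmitter sites; among all covering selections none totals below 8.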